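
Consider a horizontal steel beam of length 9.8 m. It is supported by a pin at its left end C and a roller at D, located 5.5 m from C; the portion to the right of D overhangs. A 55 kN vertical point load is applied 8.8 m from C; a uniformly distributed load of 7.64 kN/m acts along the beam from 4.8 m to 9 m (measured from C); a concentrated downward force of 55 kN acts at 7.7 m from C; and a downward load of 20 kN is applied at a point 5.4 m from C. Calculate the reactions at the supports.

Resultant of the distributed load: 7.64 × 4.2 = 32.088 kN at 6.9 m from C.
Moments about C: D_y·5.5 − 55·8.8 − (7.64·4.2)·6.9 − 55·7.7 − 20·5.4 = 0 → D_y = 1236.9072/5.5 = 224.892 ≈ 224.9 kN.
ΣF_y = 0: C_y + 224.892 − 55 − 7.64·4.2 − 55 − 20 = 0 → C_y = -62.80 kN.
ΣF_x = 0: no horizontal applied forces, so C_x = 0.

C_x = 0, C_y = -62.80 kN, D_y = 224.9 kN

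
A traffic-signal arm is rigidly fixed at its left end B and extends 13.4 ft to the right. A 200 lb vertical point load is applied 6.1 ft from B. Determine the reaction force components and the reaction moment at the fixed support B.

B_x = 0, B_y = 200.0 lb, M_B = 1220 lb·ft

ΣF_x = 0: B_x = 0.
ΣF_y = 0: B_y − 200 = 0 → B_y = 200.0 lb.
ΣM about B: M_B − 200·6.1 = 0 → M_B = 1220 lb·ft.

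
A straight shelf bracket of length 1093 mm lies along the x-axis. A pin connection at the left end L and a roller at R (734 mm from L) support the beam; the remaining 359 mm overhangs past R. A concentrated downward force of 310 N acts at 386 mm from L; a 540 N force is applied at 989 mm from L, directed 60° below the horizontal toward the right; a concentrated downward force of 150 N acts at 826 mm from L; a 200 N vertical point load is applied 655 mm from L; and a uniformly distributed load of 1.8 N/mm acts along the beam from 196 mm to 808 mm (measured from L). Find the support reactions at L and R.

Resultant of the distributed load: 1.8 × 612 = 1101.6 N at 502 mm from L.
Taking moments about L: R_y·734 − 310·386 − 540·sin60°·989 − 150·826 − 200·655 − (1.8·612)·502 = 0 → R_y = 1390070/734 = 1893.83 ≈ 1894 N.
ΣF_y = 0: L_y + 1893.83 − 310 − 540·sin60° − 150 − 200 − 1.8·612 = 0 → L_y = 335.4 N.
ΣF_x = 0: L_x + 540·cos60° = 0 → L_x = -270.0 N.

L_x = -270.0 N, L_y = 335.4 N, R_y = 1894 N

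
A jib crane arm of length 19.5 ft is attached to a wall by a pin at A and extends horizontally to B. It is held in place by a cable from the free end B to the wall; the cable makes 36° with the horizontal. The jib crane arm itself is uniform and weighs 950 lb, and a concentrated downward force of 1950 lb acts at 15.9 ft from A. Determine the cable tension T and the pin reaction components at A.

ΣM about A: T·sin36°·19.5 − 950·9.75 − 1950·15.9 = 0 → T = 40267.5/(19.5·0.587785) = 3513.19 ≈ 3513 lb.
ΣF_x = 0: A_x − T·cos36° = 0 → A_x = 3513.19 × 0.809017 = 2842 lb.
ΣF_y = 0: A_y + T·sin36° − 950 − 1950 = 0 → A_y = 2900 − 3513.19 × 0.587785 = 835.0 lb.

T = 3513 lb, A_x = 2842 lb, A_y = 835.0 lb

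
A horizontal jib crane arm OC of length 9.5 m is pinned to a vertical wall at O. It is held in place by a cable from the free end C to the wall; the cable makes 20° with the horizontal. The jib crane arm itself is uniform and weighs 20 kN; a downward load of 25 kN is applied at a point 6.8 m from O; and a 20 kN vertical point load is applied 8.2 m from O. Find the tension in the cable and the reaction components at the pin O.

T = 132.0 kN, O_x = 124.1 kN, O_y = 19.84 kN

ΣM about O: T·sin20°·9.5 − 20·4.75 − 25·6.8 − 20·8.2 = 0 → T = 429/(9.5·0.34202) = 132.033 ≈ 132.0 kN.
ΣF_x = 0: O_x − T·cos20° = 0 → O_x = 132.033 × 0.939693 = 124.1 kN.
ΣF_y = 0: O_y + T·sin20° − 20 − 25 − 20 = 0 → O_y = 65 − 132.033 × 0.34202 = 19.84 kN.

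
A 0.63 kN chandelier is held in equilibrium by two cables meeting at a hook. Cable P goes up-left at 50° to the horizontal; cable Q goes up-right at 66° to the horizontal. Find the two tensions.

ΣF_x = 0: −T_P·cos50° + T_Q·cos66° = 0 → T_Q = 1.58035·T_P.
ΣF_y = 0: T_P·sin50° + T_Q·sin66° = 0.63.
Substitute: T_P·(0.766044 + 1.58035·0.913545) = 0.63 → T_P = 0.285098 ≈ 0.2851 kN.
Then T_Q = 1.58035 × 0.285098 = 0.4506 kN.

T_P = 0.2851 kN, T_Q = 0.4506 kN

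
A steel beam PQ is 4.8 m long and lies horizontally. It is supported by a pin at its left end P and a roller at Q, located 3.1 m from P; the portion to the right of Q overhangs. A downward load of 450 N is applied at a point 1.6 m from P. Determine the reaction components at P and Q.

P_x = 0, P_y = 217.7 N, Q_y = 232.3 N

Moments about P: Q_y·3.1 − 450·1.6 = 0 → Q_y = 720/3.1 = 232.258 ≈ 232.3 N.
ΣF_y = 0: P_y + 232.258 − 450 = 0 → P_y = 217.7 N.
ΣF_x = 0: no horizontal applied forces, so P_x = 0.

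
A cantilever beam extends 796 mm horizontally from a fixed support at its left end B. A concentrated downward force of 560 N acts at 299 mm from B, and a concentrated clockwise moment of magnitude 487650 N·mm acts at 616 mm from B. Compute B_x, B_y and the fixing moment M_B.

B_x = 0, B_y = 560.0 N, M_B = 655100 N·mm

ΣF_x = 0: B_x = 0.
ΣF_y = 0: B_y − 560 = 0 → B_y = 560.0 N.
ΣM about B: M_B − 560·299 − 487650 = 0 → M_B = 655100 N·mm.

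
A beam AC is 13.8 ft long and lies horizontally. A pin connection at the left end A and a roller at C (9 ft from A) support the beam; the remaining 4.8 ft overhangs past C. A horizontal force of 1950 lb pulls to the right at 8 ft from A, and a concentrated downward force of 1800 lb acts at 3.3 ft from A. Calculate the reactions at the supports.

A_x = -1950 lb, A_y = 1140 lb, C_y = 660.0 lb

Taking moments about A: C_y·9 − 1800·3.3 = 0 → C_y = 5940/9 = 660.0 lb.
ΣF_y = 0: A_y + 660 − 1800 = 0 → A_y = 1140 lb.
ΣF_x = 0: A_x + 1950 = 0 → A_x = -1950 lb.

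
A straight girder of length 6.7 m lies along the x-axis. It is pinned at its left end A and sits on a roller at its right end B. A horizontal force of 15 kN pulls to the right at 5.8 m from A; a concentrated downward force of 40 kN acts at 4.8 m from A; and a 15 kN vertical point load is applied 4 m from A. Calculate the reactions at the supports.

A_x = -15.00 kN, A_y = 17.39 kN, B_y = 37.61 kN

Taking moments about A: B_y·6.7 − 40·4.8 − 15·4 = 0 → B_y = 252/6.7 = 37.6119 ≈ 37.61 kN.
ΣF_y = 0: A_y + 37.6119 − 40 − 15 = 0 → A_y = 17.39 kN.
ΣF_x = 0: A_x + 15 = 0 → A_x = -15.00 kN.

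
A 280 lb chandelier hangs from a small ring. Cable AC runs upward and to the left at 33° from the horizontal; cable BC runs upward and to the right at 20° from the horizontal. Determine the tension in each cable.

ΣF_x = 0: −T_AC·cos33° + T_BC·cos20° = 0 → T_BC = 0.892495·T_AC.
ΣF_y = 0: T_AC·sin33° + T_BC·sin20° = 280.
Substitute: T_AC·(0.544639 + 0.892495·0.34202) = 280 → T_AC = 329.454 ≈ 329.5 lb.
Then T_BC = 0.892495 × 329.454 = 294.0 lb.

T_AC = 329.5 lb, T_BC = 294.0 lb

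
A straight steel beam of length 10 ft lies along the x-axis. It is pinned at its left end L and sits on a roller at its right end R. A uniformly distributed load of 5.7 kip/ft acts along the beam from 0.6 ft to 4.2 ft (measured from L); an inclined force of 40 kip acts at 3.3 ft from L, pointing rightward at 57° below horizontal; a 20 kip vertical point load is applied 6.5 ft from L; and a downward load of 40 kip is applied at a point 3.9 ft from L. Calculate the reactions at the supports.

L_x = -21.79 kip, L_y = 69.47 kip, R_y = 44.60 kip

Resultant of the distributed load: 5.7 × 3.6 = 20.52 kip at 2.4 ft from L.
Taking moments about L: R_y·10 − (5.7·3.6)·2.4 − 40·sin57°·3.3 − 20·6.5 − 40·3.9 = 0 → R_y = 445.953/10 = 44.5953 ≈ 44.60 kip.
ΣF_y = 0: L_y + 44.5953 − 5.7·3.6 − 40·sin57° − 20 − 40 = 0 → L_y = 69.47 kip.
ΣF_x = 0: L_x + 40·cos57° = 0 → L_x = -21.79 kip.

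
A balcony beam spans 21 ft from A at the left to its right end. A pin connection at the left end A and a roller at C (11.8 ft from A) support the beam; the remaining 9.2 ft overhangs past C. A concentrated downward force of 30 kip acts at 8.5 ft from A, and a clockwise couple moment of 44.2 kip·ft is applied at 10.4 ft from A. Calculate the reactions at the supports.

Taking moments about A: C_y·11.8 − 30·8.5 − 44.2 = 0 → C_y = 299.2/11.8 = 25.3559 ≈ 25.36 kip.
ΣF_y = 0: A_y + 25.3559 − 30 = 0 → A_y = 4.644 kip.
ΣF_x = 0: no horizontal applied forces, so A_x = 0.

A_x = 0, A_y = 4.644 kip, C_y = 25.36 kip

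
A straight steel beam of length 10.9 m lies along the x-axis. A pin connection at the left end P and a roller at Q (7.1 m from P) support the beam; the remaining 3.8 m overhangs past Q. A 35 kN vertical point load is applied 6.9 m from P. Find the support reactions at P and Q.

Moments about P: Q_y·7.1 − 35·6.9 = 0 → Q_y = 241.5/7.1 = 34.0141 ≈ 34.01 kN.
ΣF_y = 0: P_y + 34.0141 − 35 = 0 → P_y = 0.9859 kN.
ΣF_x = 0: no horizontal applied forces, so P_x = 0.

P_x = 0, P_y = 0.9859 kN, Q_y = 34.01 kN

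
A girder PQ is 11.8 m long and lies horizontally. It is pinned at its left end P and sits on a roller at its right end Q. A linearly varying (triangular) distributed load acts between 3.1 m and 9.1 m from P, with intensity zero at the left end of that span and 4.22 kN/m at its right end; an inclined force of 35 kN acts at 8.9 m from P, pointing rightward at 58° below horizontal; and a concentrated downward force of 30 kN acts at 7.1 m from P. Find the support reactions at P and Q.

P_x = -18.55 kN, P_y = 24.29 kN, Q_y = 48.06 kN

Resultant of the triangular load: ½ × 4.22 × 6 = 12.66 kN, acting at 7.1 m from P (one-third of the span from the peak).
Moments about P: Q_y·11.8 − (½·4.22·6)·7.1 − 35·sin58°·8.9 − 30·7.1 = 0 → Q_y = 567.053/11.8 = 48.0553 ≈ 48.06 kN.
ΣF_y = 0: P_y + 48.0553 − ½·4.22·6 − 35·sin58° − 30 = 0 → P_y = 24.29 kN.
ΣF_x = 0: P_x + 35·cos58° = 0 → P_x = -18.55 kN.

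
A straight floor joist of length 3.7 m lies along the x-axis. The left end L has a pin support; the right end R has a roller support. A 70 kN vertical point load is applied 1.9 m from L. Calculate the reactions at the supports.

Taking moments about L: R_y·3.7 − 70·1.9 = 0 → R_y = 133/3.7 = 35.9459 ≈ 35.95 kN.
ΣF_y = 0: L_y + 35.9459 − 70 = 0 → L_y = 34.05 kN.
ΣF_x = 0: no horizontal applied forces, so L_x = 0.

L_x = 0, L_y = 34.05 kN, R_y = 35.95 kN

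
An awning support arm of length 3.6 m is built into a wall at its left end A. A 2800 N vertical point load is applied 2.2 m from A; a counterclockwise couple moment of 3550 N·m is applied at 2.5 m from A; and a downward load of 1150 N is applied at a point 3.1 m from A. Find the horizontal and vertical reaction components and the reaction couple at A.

ΣF_x = 0: A_x = 0.
ΣF_y = 0: A_y − 2800 − 1150 = 0 → A_y = 3950 N.
ΣM about A: M_A − 2800·2.2 + 3550 − 1150·3.1 = 0 → M_A = 6175 N·m.

A_x = 0, A_y = 3950 N, M_A = 6175 N·m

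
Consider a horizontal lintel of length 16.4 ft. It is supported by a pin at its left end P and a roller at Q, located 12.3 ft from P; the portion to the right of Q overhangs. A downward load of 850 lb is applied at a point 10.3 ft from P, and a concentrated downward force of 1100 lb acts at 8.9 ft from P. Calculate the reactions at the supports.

P_x = 0, P_y = 442.3 lb, Q_y = 1508 lb

Taking moments about P: Q_y·12.3 − 850·10.3 − 1100·8.9 = 0 → Q_y = 18545/12.3 = 1507.72 ≈ 1508 lb.
ΣF_y = 0: P_y + 1507.72 − 850 − 1100 = 0 → P_y = 442.3 lb.
ΣF_x = 0: no horizontal applied forces, so P_x = 0.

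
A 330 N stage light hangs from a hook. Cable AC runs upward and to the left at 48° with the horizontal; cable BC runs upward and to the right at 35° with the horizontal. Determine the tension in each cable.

T_AC = 272.4 N, T_BC = 222.5 N

ΣF_x = 0: −T_AC·cos48° + T_BC·cos35° = 0 → T_BC = 0.816858·T_AC.
ΣF_y = 0: T_AC·sin48° + T_BC·sin35° = 330.
Substitute: T_AC·(0.743145 + 0.816858·0.573576) = 330 → T_AC = 272.35 ≈ 272.4 N.
Then T_BC = 0.816858 × 272.35 = 222.5 N.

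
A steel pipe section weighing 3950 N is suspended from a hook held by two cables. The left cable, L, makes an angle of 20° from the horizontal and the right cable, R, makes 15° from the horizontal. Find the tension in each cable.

ΣF_x = 0: −T_L·cos20° + T_R·cos15° = 0 → T_R = 0.972841·T_L.
ΣF_y = 0: T_L·sin20° + T_R·sin15° = 3950.
Substitute: T_L·(0.34202 + 0.972841·0.258819) = 3950 → T_L = 6651.96 ≈ 6652 N.
Then T_R = 0.972841 × 6651.96 = 6471 N.

T_L = 6652 N, T_R = 6471 N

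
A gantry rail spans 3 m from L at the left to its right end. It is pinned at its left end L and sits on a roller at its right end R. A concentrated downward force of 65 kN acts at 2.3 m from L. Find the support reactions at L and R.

ΣM about L: R_y·3 − 65·2.3 = 0 → R_y = 149.5/3 = 49.8333 ≈ 49.83 kN.
ΣF_y = 0: L_y + 49.8333 − 65 = 0 → L_y = 15.17 kN.
ΣF_x = 0: no horizontal applied forces, so L_x = 0.

L_x = 0, L_y = 15.17 kN, R_y = 49.83 kN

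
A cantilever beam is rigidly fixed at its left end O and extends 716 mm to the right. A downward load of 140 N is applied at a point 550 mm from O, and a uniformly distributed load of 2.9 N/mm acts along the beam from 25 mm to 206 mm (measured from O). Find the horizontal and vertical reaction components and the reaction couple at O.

O_x = 0, O_y = 664.9 N, M_O = 137600 N·mm

Resultant of the distributed load: 2.9 × 181 = 524.9 N at 115.5 mm from O.
ΣF_x = 0: O_x = 0.
ΣF_y = 0: O_y − 140 − 2.9·181 = 0 → O_y = 664.9 N.
ΣM about O: M_O − 140·550 − (2.9·181)·115.5 = 0 → M_O = 137600 N·mm.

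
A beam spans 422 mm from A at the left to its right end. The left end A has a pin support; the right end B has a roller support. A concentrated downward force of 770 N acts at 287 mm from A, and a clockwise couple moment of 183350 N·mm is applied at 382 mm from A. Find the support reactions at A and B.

ΣM about A: B_y·422 − 770·287 − 183350 = 0 → B_y = 404340/422 = 958.152 ≈ 958.2 N.
ΣF_y = 0: A_y + 958.152 − 770 = 0 → A_y = -188.2 N.
ΣF_x = 0: no horizontal applied forces, so A_x = 0.

A_x = 0, A_y = -188.2 N, B_y = 958.2 N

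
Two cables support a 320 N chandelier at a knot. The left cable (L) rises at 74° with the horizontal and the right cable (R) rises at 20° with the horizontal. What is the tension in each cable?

ΣF_x = 0: −T_L·cos74° + T_R·cos20° = 0 → T_R = 0.293327·T_L.
ΣF_y = 0: T_L·sin74° + T_R·sin20° = 320.
Substitute: T_L·(0.961262 + 0.293327·0.34202) = 320 → T_L = 301.436 ≈ 301.4 N.
Then T_R = 0.293327 × 301.436 = 88.42 N.

T_L = 301.4 N, T_R = 88.42 N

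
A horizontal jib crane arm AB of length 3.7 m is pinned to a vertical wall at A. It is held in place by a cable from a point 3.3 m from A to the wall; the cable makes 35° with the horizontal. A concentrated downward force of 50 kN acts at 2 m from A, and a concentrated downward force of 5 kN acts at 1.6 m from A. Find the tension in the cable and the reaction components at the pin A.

ΣM about A: T·sin35°·3.3 − 50·2 − 5·1.6 = 0 → T = 108/(3.3·0.573576) = 57.0583 ≈ 57.06 kN.
ΣF_x = 0: A_x − T·cos35° = 0 → A_x = 57.0583 × 0.819152 = 46.74 kN.
ΣF_y = 0: A_y + T·sin35° − 50 − 5 = 0 → A_y = 55 − 57.0583 × 0.573576 = 22.27 kN.

T = 57.06 kN, A_x = 46.74 kN, A_y = 22.27 kN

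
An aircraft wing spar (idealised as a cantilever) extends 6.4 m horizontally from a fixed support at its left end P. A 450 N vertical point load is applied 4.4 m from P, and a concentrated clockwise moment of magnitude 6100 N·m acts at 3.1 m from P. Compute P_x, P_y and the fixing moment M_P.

ΣF_x = 0: P_x = 0.
ΣF_y = 0: P_y − 450 = 0 → P_y = 450.0 N.
ΣM about P: M_P − 450·4.4 − 6100 = 0 → M_P = 8080 N·m.

P_x = 0, P_y = 450.0 N, M_P = 8080 N·m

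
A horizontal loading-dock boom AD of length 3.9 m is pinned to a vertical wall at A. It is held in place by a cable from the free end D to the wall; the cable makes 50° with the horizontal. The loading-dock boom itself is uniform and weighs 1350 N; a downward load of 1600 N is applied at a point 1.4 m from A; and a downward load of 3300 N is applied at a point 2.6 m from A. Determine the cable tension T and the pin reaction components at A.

ΣM about A: T·sin50°·3.9 − 1350·1.95 − 1600·1.4 − 3300·2.6 = 0 → T = 13452.5/(3.9·0.766044) = 4502.82 ≈ 4503 N.
ΣF_x = 0: A_x − T·cos50° = 0 → A_x = 4502.82 × 0.642788 = 2894 N.
ΣF_y = 0: A_y + T·sin50° − 1350 − 1600 − 3300 = 0 → A_y = 6250 − 4502.82 × 0.766044 = 2801 N.

T = 4503 N, A_x = 2894 N, A_y = 2801 N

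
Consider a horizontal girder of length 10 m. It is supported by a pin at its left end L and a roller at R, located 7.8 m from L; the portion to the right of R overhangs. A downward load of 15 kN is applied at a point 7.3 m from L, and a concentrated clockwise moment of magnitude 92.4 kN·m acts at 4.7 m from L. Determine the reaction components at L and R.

ΣM about L: R_y·7.8 − 15·7.3 − 92.4 = 0 → R_y = 201.9/7.8 = 25.8846 ≈ 25.88 kN.
ΣF_y = 0: L_y + 25.8846 − 15 = 0 → L_y = -10.88 kN.
ΣF_x = 0: no horizontal applied forces, so L_x = 0.

L_x = 0, L_y = -10.88 kN, R_y = 25.88 kN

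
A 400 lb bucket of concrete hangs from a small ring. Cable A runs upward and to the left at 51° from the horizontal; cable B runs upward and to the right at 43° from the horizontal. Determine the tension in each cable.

ΣF_x = 0: −T_A·cos51° + T_B·cos43° = 0 → T_B = 0.860487·T_A.
ΣF_y = 0: T_A·sin51° + T_B·sin43° = 400.
Substitute: T_A·(0.777146 + 0.860487·0.681998) = 400 → T_A = 293.256 ≈ 293.3 lb.
Then T_B = 0.860487 × 293.256 = 252.3 lb.

T_A = 293.3 lb, T_B = 252.3 lb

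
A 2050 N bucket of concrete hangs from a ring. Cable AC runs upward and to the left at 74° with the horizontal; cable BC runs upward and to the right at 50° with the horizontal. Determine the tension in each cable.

T_AC = 1589 N, T_BC = 681.6 N

ΣF_x = 0: −T_AC·cos74° + T_BC·cos50° = 0 → T_BC = 0.428816·T_AC.
ΣF_y = 0: T_AC·sin74° + T_BC·sin50° = 2050.
Substitute: T_AC·(0.961262 + 0.428816·0.766044) = 2050 → T_AC = 1589.45 ≈ 1589 N.
Then T_BC = 0.428816 × 1589.45 = 681.6 N.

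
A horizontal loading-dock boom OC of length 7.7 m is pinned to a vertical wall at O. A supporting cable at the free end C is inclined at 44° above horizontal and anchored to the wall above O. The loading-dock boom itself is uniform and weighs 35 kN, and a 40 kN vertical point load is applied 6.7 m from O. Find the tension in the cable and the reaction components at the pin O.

ΣM about O: T·sin44°·7.7 − 35·3.85 − 40·6.7 = 0 → T = 402.75/(7.7·0.694658) = 75.2963 ≈ 75.30 kN.
ΣF_x = 0: O_x − T·cos44° = 0 → O_x = 75.2963 × 0.71934 = 54.16 kN.
ΣF_y = 0: O_y + T·sin44° − 35 − 40 = 0 → O_y = 75 − 75.2963 × 0.694658 = 22.69 kN.

T = 75.30 kN, O_x = 54.16 kN, O_y = 22.69 kN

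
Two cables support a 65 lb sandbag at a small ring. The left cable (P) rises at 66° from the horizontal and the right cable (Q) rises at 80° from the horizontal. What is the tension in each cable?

ΣF_x = 0: −T_P·cos66° + T_Q·cos80° = 0 → T_Q = 2.3423·T_P.
ΣF_y = 0: T_P·sin66° + T_Q·sin80° = 65.
Substitute: T_P·(0.913545 + 2.3423·0.984808) = 65 → T_P = 20.1847 ≈ 20.18 lb.
Then T_Q = 2.3423 × 20.1847 = 47.28 lb.

T_P = 20.18 lb, T_Q = 47.28 lb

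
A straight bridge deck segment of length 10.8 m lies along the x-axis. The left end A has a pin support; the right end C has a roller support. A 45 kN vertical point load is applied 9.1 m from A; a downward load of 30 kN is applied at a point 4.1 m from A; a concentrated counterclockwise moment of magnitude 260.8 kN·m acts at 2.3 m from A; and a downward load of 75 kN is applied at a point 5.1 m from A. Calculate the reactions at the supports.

A_x = 0, A_y = 89.43 kN, C_y = 60.57 kN

Taking moments about A: C_y·10.8 − 45·9.1 − 30·4.1 + 260.8 − 75·5.1 = 0 → C_y = 654.2/10.8 = 60.5741 ≈ 60.57 kN.
ΣF_y = 0: A_y + 60.5741 − 45 − 30 − 75 = 0 → A_y = 89.43 kN.
ΣF_x = 0: no horizontal applied forces, so A_x = 0.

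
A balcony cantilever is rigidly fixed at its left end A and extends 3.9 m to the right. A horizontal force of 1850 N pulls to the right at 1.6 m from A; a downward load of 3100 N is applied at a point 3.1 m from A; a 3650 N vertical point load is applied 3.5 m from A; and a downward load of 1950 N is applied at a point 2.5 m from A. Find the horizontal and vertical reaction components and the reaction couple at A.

A_x = -1850 N, A_y = 8700 N, M_A = 27260 N·m

ΣF_x = 0: A_x + 1850 = 0 → A_x = -1850 N.
ΣF_y = 0: A_y − 3100 − 3650 − 1950 = 0 → A_y = 8700 N.
ΣM about A: M_A − 3100·3.1 − 3650·3.5 − 1950·2.5 = 0 → M_A = 27260 N·m.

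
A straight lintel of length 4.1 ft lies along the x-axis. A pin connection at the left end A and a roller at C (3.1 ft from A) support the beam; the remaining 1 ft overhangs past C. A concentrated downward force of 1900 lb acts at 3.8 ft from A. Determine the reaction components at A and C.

A_x = 0, A_y = -429.0 lb, C_y = 2329 lb

Moments about A: C_y·3.1 − 1900·3.8 = 0 → C_y = 7220/3.1 = 2329.03 ≈ 2329 lb.
ΣF_y = 0: A_y + 2329.03 − 1900 = 0 → A_y = -429.0 lb.
ΣF_x = 0: no horizontal applied forces, so A_x = 0.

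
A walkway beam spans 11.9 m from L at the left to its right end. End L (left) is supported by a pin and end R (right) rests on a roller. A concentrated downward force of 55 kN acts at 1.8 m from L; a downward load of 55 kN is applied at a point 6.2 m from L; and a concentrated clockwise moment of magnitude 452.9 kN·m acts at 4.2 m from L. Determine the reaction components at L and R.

Taking moments about L: R_y·11.9 − 55·1.8 − 55·6.2 − 452.9 = 0 → R_y = 892.9/11.9 = 75.0336 ≈ 75.03 kN.
ΣF_y = 0: L_y + 75.0336 − 55 − 55 = 0 → L_y = 34.97 kN.
ΣF_x = 0: no horizontal applied forces, so L_x = 0.

L_x = 0, L_y = 34.97 kN, R_y = 75.03 kN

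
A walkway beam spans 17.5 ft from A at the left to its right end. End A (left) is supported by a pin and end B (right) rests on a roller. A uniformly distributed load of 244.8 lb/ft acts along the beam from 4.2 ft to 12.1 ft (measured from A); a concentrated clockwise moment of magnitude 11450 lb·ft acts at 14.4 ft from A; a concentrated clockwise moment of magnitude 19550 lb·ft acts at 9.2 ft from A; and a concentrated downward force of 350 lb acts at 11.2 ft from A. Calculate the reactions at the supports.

Resultant of the distributed load: 244.8 × 7.9 = 1933.92 lb at 8.15 ft from A.
Moments about A: B_y·17.5 − (244.8·7.9)·8.15 − 11450 − 19550 − 350·11.2 = 0 → B_y = 50681.448/17.5 = 2896.08 ≈ 2896 lb.
ΣF_y = 0: A_y + 2896.08 − 244.8·7.9 − 350 = 0 → A_y = -612.2 lb.
ΣF_x = 0: no horizontal applied forces, so A_x = 0.

A_x = 0, A_y = -612.2 lb, B_y = 2896 lb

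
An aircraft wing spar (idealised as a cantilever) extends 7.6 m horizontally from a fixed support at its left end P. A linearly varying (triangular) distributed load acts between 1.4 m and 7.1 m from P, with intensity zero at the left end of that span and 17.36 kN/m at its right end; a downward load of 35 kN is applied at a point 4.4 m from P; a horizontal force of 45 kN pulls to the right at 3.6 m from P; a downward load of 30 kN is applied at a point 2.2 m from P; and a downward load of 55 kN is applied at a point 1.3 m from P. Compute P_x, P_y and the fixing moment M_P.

Resultant of the triangular load: ½ × 17.36 × 5.7 = 49.476 kN, acting at 5.2 m from P (one-third of the span from the peak).
ΣF_x = 0: P_x + 45 = 0 → P_x = -45.00 kN.
ΣF_y = 0: P_y − ½·17.36·5.7 − 35 − 30 − 55 = 0 → P_y = 169.5 kN.
ΣM about P: M_P − (½·17.36·5.7)·5.2 − 35·4.4 − 30·2.2 − 55·1.3 = 0 → M_P = 548.8 kN·m.

P_x = -45.00 kN, P_y = 169.5 kN, M_P = 548.8 kN·m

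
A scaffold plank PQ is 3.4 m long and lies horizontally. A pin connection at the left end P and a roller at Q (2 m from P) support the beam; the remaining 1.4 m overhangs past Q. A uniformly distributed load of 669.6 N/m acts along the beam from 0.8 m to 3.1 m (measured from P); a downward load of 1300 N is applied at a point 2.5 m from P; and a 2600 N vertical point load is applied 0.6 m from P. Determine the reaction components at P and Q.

P_x = 0, P_y = 1534 N, Q_y = 3907 N

Resultant of the distributed load: 669.6 × 2.3 = 1540.08 N at 1.95 m from P.
ΣM about P: Q_y·2 − (669.6·2.3)·1.95 − 1300·2.5 − 2600·0.6 = 0 → Q_y = 7813.156/2 = 3906.58 ≈ 3907 N.
ΣF_y = 0: P_y + 3906.58 − 669.6·2.3 − 1300 − 2600 = 0 → P_y = 1534 N.
ΣF_x = 0: no horizontal applied forces, so P_x = 0.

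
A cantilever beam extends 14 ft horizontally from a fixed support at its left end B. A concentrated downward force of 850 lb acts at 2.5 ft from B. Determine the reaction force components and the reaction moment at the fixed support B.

ΣF_x = 0: B_x = 0.
ΣF_y = 0: B_y − 850 = 0 → B_y = 850.0 lb.
ΣM about B: M_B − 850·2.5 = 0 → M_B = 2125 lb·ft.

B_x = 0, B_y = 850.0 lb, M_B = 2125 lb·ft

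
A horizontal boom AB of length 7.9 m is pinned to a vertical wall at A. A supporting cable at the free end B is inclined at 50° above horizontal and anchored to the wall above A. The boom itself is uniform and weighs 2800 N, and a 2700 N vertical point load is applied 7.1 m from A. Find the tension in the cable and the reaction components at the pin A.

T = 4995 N, A_x = 3211 N, A_y = 1673 N

ΣM about A: T·sin50°·7.9 − 2800·3.95 − 2700·7.1 = 0 → T = 30230/(7.9·0.766044) = 4995.25 ≈ 4995 N.
ΣF_x = 0: A_x − T·cos50° = 0 → A_x = 4995.25 × 0.642788 = 3211 N.
ΣF_y = 0: A_y + T·sin50° − 2800 − 2700 = 0 → A_y = 5500 − 4995.25 × 0.766044 = 1673 N.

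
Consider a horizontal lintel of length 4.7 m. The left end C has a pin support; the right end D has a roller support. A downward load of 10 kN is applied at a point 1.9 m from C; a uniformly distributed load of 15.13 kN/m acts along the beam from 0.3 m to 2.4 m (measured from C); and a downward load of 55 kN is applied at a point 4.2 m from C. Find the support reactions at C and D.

C_x = 0, C_y = 34.46 kN, D_y = 62.32 kN

Resultant of the distributed load: 15.13 × 2.1 = 31.773 kN at 1.35 m from C.
Taking moments about C: D_y·4.7 − 10·1.9 − (15.13·2.1)·1.35 − 55·4.2 = 0 → D_y = 292.89355/4.7 = 62.3178 ≈ 62.32 kN.
ΣF_y = 0: C_y + 62.3178 − 10 − 15.13·2.1 − 55 = 0 → C_y = 34.46 kN.
ΣF_x = 0: no horizontal applied forces, so C_x = 0.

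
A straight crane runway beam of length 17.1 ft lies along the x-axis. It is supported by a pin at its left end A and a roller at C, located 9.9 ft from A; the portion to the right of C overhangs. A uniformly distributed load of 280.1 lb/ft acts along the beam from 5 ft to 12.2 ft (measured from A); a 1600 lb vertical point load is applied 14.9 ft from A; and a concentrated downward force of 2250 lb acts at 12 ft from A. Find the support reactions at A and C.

Resultant of the distributed load: 280.1 × 7.2 = 2016.72 lb at 8.6 ft from A.
ΣM about A: C_y·9.9 − (280.1·7.2)·8.6 − 1600·14.9 − 2250·12 = 0 → C_y = 68183.792/9.9 = 6887.25 ≈ 6887 lb.
ΣF_y = 0: A_y + 6887.25 − 280.1·7.2 − 1600 − 2250 = 0 → A_y = -1021 lb.
ΣF_x = 0: no horizontal applied forces, so A_x = 0.

A_x = 0, A_y = -1021 lb, C_y = 6887 lb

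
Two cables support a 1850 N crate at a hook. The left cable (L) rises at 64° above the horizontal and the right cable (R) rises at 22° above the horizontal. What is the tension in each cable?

T_L = 1719 N, T_R = 813.0 N

ΣF_x = 0: −T_L·cos64° + T_R·cos22° = 0 → T_R = 0.472799·T_L.
ΣF_y = 0: T_L·sin64° + T_R·sin22° = 1850.
Substitute: T_L·(0.898794 + 0.472799·0.374607) = 1850 → T_L = 1719.48 ≈ 1719 N.
Then T_R = 0.472799 × 1719.48 = 813.0 N.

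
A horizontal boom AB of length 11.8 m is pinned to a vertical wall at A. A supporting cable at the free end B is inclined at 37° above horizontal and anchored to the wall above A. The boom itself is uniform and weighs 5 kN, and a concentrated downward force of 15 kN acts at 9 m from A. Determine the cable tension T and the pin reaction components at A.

ΣM about A: T·sin37°·11.8 − 5·5.9 − 15·9 = 0 → T = 164.5/(11.8·0.601815) = 23.1644 ≈ 23.16 kN.
ΣF_x = 0: A_x − T·cos37° = 0 → A_x = 23.1644 × 0.798636 = 18.50 kN.
ΣF_y = 0: A_y + T·sin37° − 5 − 15 = 0 → A_y = 20 − 23.1644 × 0.601815 = 6.059 kN.

T = 23.16 kN, A_x = 18.50 kN, A_y = 6.059 kN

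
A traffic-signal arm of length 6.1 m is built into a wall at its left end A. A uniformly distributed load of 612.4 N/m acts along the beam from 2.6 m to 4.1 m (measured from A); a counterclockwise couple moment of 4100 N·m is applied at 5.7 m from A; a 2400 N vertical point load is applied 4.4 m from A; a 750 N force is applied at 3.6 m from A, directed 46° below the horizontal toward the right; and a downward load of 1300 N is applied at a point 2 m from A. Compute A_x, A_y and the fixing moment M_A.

A_x = -521.0 N, A_y = 5158 N, M_A = 14080 N·m

Resultant of the distributed load: 612.4 × 1.5 = 918.6 N at 3.35 m from A.
ΣF_x = 0: A_x + 750·cos46° = 0 → A_x = -521.0 N.
ΣF_y = 0: A_y − 612.4·1.5 − 2400 − 750·sin46° − 1300 = 0 → A_y = 5158 N.
ΣM about A: M_A − (612.4·1.5)·3.35 + 4100 − 2400·4.4 − 750·sin46°·3.6 − 1300·2 = 0 → M_A = 14080 N·m.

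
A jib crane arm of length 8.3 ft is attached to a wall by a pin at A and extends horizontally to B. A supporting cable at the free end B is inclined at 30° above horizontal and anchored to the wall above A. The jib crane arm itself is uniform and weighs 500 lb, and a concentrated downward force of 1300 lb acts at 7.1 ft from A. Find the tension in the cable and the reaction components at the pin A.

T = 2724 lb, A_x = 2359 lb, A_y = 438.0 lb

ΣM about A: T·sin30°·8.3 − 500·4.15 − 1300·7.1 = 0 → T = 11305/(8.3·0.5) = 2724.1 ≈ 2724 lb.
ΣF_x = 0: A_x − T·cos30° = 0 → A_x = 2724.1 × 0.866025 = 2359 lb.
ΣF_y = 0: A_y + T·sin30° − 500 − 1300 = 0 → A_y = 1800 − 2724.1 × 0.5 = 438.0 lb.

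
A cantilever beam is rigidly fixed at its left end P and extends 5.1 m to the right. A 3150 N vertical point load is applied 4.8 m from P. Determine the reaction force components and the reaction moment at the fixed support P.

ΣF_x = 0: P_x = 0.
ΣF_y = 0: P_y − 3150 = 0 → P_y = 3150 N.
ΣM about P: M_P − 3150·4.8 = 0 → M_P = 15120 N·m.

P_x = 0, P_y = 3150 N, M_P = 15120 N·m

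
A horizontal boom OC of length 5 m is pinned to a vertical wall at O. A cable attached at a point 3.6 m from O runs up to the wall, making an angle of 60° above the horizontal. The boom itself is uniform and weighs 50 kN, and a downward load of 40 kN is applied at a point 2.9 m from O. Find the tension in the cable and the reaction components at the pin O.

ΣM about O: T·sin60°·3.6 − 50·2.5 − 40·2.9 = 0 → T = 241/(3.6·0.866025) = 77.3008 ≈ 77.30 kN.
ΣF_x = 0: O_x − T·cos60° = 0 → O_x = 77.3008 × 0.5 = 38.65 kN.
ΣF_y = 0: O_y + T·sin60° − 50 − 40 = 0 → O_y = 90 − 77.3008 × 0.866025 = 23.06 kN.

T = 77.30 kN, O_x = 38.65 kN, O_y = 23.06 kN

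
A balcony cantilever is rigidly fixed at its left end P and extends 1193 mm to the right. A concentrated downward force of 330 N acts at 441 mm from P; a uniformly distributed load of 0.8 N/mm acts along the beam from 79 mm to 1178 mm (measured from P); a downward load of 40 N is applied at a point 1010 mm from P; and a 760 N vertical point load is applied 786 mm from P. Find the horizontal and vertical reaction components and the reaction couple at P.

P_x = 0, P_y = 2009 N, M_P = 1336000 N·mm

Resultant of the distributed load: 0.8 × 1099 = 879.2 N at 628.5 mm from P.
ΣF_x = 0: P_x = 0.
ΣF_y = 0: P_y − 330 − 0.8·1099 − 40 − 760 = 0 → P_y = 2009 N.
ΣM about P: M_P − 330·441 − (0.8·1099)·628.5 − 40·1010 − 760·786 = 0 → M_P = 1336000 N·mm.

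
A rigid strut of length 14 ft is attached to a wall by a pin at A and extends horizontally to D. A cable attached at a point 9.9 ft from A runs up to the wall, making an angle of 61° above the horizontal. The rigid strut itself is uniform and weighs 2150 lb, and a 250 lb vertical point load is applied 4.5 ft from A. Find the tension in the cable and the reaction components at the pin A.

T = 1868 lb, A_x = 905.7 lb, A_y = 766.2 lb

ΣM about A: T·sin61°·9.9 − 2150·7 − 250·4.5 = 0 → T = 16175/(9.9·0.87462) = 1868.06 ≈ 1868 lb.
ΣF_x = 0: A_x − T·cos61° = 0 → A_x = 1868.06 × 0.48481 = 905.7 lb.
ΣF_y = 0: A_y + T·sin61° − 2150 − 250 = 0 → A_y = 2400 − 1868.06 × 0.87462 = 766.2 lb.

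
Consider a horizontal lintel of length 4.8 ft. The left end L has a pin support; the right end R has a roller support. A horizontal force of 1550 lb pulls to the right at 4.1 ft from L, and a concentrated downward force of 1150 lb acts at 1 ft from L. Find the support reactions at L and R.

L_x = -1550 lb, L_y = 910.4 lb, R_y = 239.6 lb

Moments about L: R_y·4.8 − 1150·1 = 0 → R_y = 1150/4.8 = 239.583 ≈ 239.6 lb.
ΣF_y = 0: L_y + 239.583 − 1150 = 0 → L_y = 910.4 lb.
ΣF_x = 0: L_x + 1550 = 0 → L_x = -1550 lb.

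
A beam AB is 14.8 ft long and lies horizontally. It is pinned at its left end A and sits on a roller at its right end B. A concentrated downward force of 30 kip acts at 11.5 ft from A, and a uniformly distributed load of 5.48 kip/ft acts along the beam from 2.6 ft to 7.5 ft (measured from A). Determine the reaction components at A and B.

Resultant of the distributed load: 5.48 × 4.9 = 26.852 kip at 5.05 ft from A.
Taking moments about A: B_y·14.8 − 30·11.5 − (5.48·4.9)·5.05 = 0 → B_y = 480.6026/14.8 = 32.4731 ≈ 32.47 kip.
ΣF_y = 0: A_y + 32.4731 − 30 − 5.48·4.9 = 0 → A_y = 24.38 kip.
ΣF_x = 0: no horizontal applied forces, so A_x = 0.

A_x = 0, A_y = 24.38 kip, B_y = 32.47 kip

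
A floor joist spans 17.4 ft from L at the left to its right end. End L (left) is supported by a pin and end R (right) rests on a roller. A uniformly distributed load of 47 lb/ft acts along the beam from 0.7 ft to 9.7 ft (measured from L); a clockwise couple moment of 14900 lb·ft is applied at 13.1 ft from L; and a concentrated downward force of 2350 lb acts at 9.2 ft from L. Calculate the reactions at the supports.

L_x = 0, L_y = 547.7 lb, R_y = 2225 lb

Resultant of the distributed load: 47 × 9 = 423 lb at 5.2 ft from L.
ΣM about L: R_y·17.4 − (47·9)·5.2 − 14900 − 2350·9.2 = 0 → R_y = 38719.6/17.4 = 2225.26 ≈ 2225 lb.
ΣF_y = 0: L_y + 2225.26 − 47·9 − 2350 = 0 → L_y = 547.7 lb.
ΣF_x = 0: no horizontal applied forces, so L_x = 0.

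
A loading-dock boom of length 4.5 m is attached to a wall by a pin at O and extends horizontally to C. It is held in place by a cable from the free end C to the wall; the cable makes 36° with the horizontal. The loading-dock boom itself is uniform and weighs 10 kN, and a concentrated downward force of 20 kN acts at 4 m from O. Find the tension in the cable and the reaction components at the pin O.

T = 38.75 kN, O_x = 31.35 kN, O_y = 7.222 kN

ΣM about O: T·sin36°·4.5 − 10·2.25 − 20·4 = 0 → T = 102.5/(4.5·0.587785) = 38.7519 ≈ 38.75 kN.
ΣF_x = 0: O_x − T·cos36° = 0 → O_x = 38.7519 × 0.809017 = 31.35 kN.
ΣF_y = 0: O_y + T·sin36° − 10 − 20 = 0 → O_y = 30 − 38.7519 × 0.587785 = 7.222 kN.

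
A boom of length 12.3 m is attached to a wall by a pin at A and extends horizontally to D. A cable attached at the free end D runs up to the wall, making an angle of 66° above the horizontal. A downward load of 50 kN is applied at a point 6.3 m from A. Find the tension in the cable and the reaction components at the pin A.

ΣM about A: T·sin66°·12.3 − 50·6.3 = 0 → T = 315/(12.3·0.913545) = 28.0334 ≈ 28.03 kN.
ΣF_x = 0: A_x − T·cos66° = 0 → A_x = 28.0334 × 0.406737 = 11.40 kN.
ΣF_y = 0: A_y + T·sin66° − 50 = 0 → A_y = 50 − 28.0334 × 0.913545 = 24.39 kN.

T = 28.03 kN, A_x = 11.40 kN, A_y = 24.39 kN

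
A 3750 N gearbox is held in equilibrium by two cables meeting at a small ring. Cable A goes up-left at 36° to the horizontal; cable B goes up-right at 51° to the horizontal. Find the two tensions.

T_A = 2363 N, T_B = 3038 N

ΣF_x = 0: −T_A·cos36° + T_B·cos51° = 0 → T_B = 1.28554·T_A.
ΣF_y = 0: T_A·sin36° + T_B·sin51° = 3750.
Substitute: T_A·(0.587785 + 1.28554·0.777146) = 3750 → T_A = 2363.19 ≈ 2363 N.
Then T_B = 1.28554 × 2363.19 = 3038 N.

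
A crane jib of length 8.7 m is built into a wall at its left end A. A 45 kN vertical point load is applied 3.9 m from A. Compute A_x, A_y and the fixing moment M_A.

ΣF_x = 0: A_x = 0.
ΣF_y = 0: A_y − 45 = 0 → A_y = 45.00 kN.
ΣM about A: M_A − 45·3.9 = 0 → M_A = 175.5 kN·m.

A_x = 0, A_y = 45.00 kN, M_A = 175.5 kN·m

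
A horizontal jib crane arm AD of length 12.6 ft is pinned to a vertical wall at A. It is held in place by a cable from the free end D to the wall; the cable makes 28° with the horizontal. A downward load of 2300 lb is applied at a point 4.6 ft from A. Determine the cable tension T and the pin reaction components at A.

ΣM about A: T·sin28°·12.6 − 2300·4.6 = 0 → T = 10580/(12.6·0.469472) = 1788.57 ≈ 1789 lb.
ΣF_x = 0: A_x − T·cos28° = 0 → A_x = 1788.57 × 0.882948 = 1579 lb.
ΣF_y = 0: A_y + T·sin28° − 2300 = 0 → A_y = 2300 − 1788.57 × 0.469472 = 1460 lb.

T = 1789 lb, A_x = 1579 lb, A_y = 1460 lb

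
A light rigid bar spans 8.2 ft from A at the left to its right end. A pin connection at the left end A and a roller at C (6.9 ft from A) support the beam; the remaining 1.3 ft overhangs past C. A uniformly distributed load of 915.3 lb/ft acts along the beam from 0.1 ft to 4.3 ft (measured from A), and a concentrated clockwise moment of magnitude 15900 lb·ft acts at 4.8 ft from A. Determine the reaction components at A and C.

A_x = 0, A_y = 314.2 lb, C_y = 3530 lb

Resultant of the distributed load: 915.3 × 4.2 = 3844.26 lb at 2.2 ft from A.
ΣM about A: C_y·6.9 − (915.3·4.2)·2.2 − 15900 = 0 → C_y = 24357.372/6.9 = 3530.05 ≈ 3530 lb.
ΣF_y = 0: A_y + 3530.05 − 915.3·4.2 = 0 → A_y = 314.2 lb.
ΣF_x = 0: no horizontal applied forces, so A_x = 0.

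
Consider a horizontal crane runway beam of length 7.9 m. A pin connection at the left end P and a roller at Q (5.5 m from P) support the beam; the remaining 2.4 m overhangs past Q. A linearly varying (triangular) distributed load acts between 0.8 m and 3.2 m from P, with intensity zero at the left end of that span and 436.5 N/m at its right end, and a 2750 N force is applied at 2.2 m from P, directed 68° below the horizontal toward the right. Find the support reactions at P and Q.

P_x = -1030 N, P_y = 1825 N, Q_y = 1248 N

Resultant of the triangular load: ½ × 436.5 × 2.4 = 523.8 N, acting at 2.4 m from P (one-third of the span from the peak).
Taking moments about P: Q_y·5.5 − (½·436.5·2.4)·2.4 − 2750·sin68°·2.2 = 0 → Q_y = 6866.58/5.5 = 1248.47 ≈ 1248 N.
ΣF_y = 0: P_y + 1248.47 − ½·436.5·2.4 − 2750·sin68° = 0 → P_y = 1825 N.
ΣF_x = 0: P_x + 2750·cos68° = 0 → P_x = -1030 N.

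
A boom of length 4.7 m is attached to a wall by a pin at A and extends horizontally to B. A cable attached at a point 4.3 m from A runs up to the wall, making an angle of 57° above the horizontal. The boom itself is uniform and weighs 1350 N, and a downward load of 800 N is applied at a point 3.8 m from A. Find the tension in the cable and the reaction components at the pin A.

ΣM about A: T·sin57°·4.3 − 1350·2.35 − 800·3.8 = 0 → T = 6212.5/(4.3·0.838671) = 1722.69 ≈ 1723 N.
ΣF_x = 0: A_x − T·cos57° = 0 → A_x = 1722.69 × 0.544639 = 938.2 N.
ΣF_y = 0: A_y + T·sin57° − 1350 − 800 = 0 → A_y = 2150 − 1722.69 × 0.838671 = 705.2 N.

T = 1723 N, A_x = 938.2 N, A_y = 705.2 N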